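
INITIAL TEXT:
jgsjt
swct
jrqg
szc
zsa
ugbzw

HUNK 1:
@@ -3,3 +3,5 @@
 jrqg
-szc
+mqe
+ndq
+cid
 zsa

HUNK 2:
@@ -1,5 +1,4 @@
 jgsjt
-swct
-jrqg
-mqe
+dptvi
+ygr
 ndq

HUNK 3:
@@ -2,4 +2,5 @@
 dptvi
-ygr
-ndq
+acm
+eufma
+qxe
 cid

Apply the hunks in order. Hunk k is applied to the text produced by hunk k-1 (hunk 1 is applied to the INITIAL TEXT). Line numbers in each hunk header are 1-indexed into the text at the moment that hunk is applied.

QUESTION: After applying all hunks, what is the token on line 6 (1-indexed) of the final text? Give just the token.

Answer: cid

Derivation:
Hunk 1: at line 3 remove [szc] add [mqe,ndq,cid] -> 8 lines: jgsjt swct jrqg mqe ndq cid zsa ugbzw
Hunk 2: at line 1 remove [swct,jrqg,mqe] add [dptvi,ygr] -> 7 lines: jgsjt dptvi ygr ndq cid zsa ugbzw
Hunk 3: at line 2 remove [ygr,ndq] add [acm,eufma,qxe] -> 8 lines: jgsjt dptvi acm eufma qxe cid zsa ugbzw
Final line 6: cid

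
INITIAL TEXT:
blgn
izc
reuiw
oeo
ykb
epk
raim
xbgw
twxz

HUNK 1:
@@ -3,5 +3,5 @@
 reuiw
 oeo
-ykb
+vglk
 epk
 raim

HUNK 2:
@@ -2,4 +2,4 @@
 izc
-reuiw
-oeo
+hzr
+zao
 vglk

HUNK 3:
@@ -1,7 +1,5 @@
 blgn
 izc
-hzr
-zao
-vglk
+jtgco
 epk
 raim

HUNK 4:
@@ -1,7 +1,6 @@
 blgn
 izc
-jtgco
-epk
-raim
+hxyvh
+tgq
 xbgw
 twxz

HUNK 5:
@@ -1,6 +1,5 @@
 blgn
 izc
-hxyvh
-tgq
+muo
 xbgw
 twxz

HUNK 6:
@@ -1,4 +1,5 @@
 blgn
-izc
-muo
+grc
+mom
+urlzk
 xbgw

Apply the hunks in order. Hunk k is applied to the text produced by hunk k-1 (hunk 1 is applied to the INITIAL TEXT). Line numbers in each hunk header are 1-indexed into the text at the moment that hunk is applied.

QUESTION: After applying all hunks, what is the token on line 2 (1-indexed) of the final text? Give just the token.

Answer: grc

Derivation:
Hunk 1: at line 3 remove [ykb] add [vglk] -> 9 lines: blgn izc reuiw oeo vglk epk raim xbgw twxz
Hunk 2: at line 2 remove [reuiw,oeo] add [hzr,zao] -> 9 lines: blgn izc hzr zao vglk epk raim xbgw twxz
Hunk 3: at line 1 remove [hzr,zao,vglk] add [jtgco] -> 7 lines: blgn izc jtgco epk raim xbgw twxz
Hunk 4: at line 1 remove [jtgco,epk,raim] add [hxyvh,tgq] -> 6 lines: blgn izc hxyvh tgq xbgw twxz
Hunk 5: at line 1 remove [hxyvh,tgq] add [muo] -> 5 lines: blgn izc muo xbgw twxz
Hunk 6: at line 1 remove [izc,muo] add [grc,mom,urlzk] -> 6 lines: blgn grc mom urlzk xbgw twxz
Final line 2: grc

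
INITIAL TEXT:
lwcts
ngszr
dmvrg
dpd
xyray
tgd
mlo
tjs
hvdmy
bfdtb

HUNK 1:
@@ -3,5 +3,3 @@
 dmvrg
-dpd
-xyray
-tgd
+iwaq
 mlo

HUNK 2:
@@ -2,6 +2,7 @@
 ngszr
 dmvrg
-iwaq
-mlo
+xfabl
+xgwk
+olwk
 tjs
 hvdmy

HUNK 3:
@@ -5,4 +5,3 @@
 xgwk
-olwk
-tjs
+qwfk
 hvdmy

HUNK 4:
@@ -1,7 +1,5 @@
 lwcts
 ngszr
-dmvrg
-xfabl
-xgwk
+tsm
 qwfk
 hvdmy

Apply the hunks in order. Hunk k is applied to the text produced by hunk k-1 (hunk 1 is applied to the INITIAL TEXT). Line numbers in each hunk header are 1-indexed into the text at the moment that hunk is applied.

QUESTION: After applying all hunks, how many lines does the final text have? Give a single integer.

Answer: 6

Derivation:
Hunk 1: at line 3 remove [dpd,xyray,tgd] add [iwaq] -> 8 lines: lwcts ngszr dmvrg iwaq mlo tjs hvdmy bfdtb
Hunk 2: at line 2 remove [iwaq,mlo] add [xfabl,xgwk,olwk] -> 9 lines: lwcts ngszr dmvrg xfabl xgwk olwk tjs hvdmy bfdtb
Hunk 3: at line 5 remove [olwk,tjs] add [qwfk] -> 8 lines: lwcts ngszr dmvrg xfabl xgwk qwfk hvdmy bfdtb
Hunk 4: at line 1 remove [dmvrg,xfabl,xgwk] add [tsm] -> 6 lines: lwcts ngszr tsm qwfk hvdmy bfdtb
Final line count: 6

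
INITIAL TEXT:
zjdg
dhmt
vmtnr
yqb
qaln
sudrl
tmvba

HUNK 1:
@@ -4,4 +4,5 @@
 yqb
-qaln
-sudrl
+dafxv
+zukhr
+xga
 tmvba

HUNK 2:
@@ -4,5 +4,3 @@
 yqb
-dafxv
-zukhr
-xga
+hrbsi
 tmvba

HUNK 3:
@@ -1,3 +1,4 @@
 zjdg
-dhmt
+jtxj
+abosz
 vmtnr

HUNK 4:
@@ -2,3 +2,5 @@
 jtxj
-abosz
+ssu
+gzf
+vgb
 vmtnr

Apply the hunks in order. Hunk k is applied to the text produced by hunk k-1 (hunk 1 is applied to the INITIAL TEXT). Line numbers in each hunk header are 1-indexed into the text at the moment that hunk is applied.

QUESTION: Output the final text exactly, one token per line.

Hunk 1: at line 4 remove [qaln,sudrl] add [dafxv,zukhr,xga] -> 8 lines: zjdg dhmt vmtnr yqb dafxv zukhr xga tmvba
Hunk 2: at line 4 remove [dafxv,zukhr,xga] add [hrbsi] -> 6 lines: zjdg dhmt vmtnr yqb hrbsi tmvba
Hunk 3: at line 1 remove [dhmt] add [jtxj,abosz] -> 7 lines: zjdg jtxj abosz vmtnr yqb hrbsi tmvba
Hunk 4: at line 2 remove [abosz] add [ssu,gzf,vgb] -> 9 lines: zjdg jtxj ssu gzf vgb vmtnr yqb hrbsi tmvba

Answer: zjdg
jtxj
ssu
gzf
vgb
vmtnr
yqb
hrbsi
tmvba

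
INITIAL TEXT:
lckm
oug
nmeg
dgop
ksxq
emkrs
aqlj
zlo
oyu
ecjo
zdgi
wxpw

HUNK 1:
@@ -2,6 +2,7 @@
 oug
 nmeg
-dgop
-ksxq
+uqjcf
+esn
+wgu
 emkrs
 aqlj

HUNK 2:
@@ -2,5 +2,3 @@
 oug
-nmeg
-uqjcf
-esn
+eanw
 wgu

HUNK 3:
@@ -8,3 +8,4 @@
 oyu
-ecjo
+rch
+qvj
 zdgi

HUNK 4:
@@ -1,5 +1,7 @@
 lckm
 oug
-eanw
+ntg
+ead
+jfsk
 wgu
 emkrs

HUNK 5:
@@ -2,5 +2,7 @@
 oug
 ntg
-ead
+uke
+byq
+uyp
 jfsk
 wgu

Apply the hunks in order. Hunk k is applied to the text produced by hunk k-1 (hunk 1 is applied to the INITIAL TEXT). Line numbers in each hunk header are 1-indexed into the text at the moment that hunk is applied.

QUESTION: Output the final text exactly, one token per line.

Hunk 1: at line 2 remove [dgop,ksxq] add [uqjcf,esn,wgu] -> 13 lines: lckm oug nmeg uqjcf esn wgu emkrs aqlj zlo oyu ecjo zdgi wxpw
Hunk 2: at line 2 remove [nmeg,uqjcf,esn] add [eanw] -> 11 lines: lckm oug eanw wgu emkrs aqlj zlo oyu ecjo zdgi wxpw
Hunk 3: at line 8 remove [ecjo] add [rch,qvj] -> 12 lines: lckm oug eanw wgu emkrs aqlj zlo oyu rch qvj zdgi wxpw
Hunk 4: at line 1 remove [eanw] add [ntg,ead,jfsk] -> 14 lines: lckm oug ntg ead jfsk wgu emkrs aqlj zlo oyu rch qvj zdgi wxpw
Hunk 5: at line 2 remove [ead] add [uke,byq,uyp] -> 16 lines: lckm oug ntg uke byq uyp jfsk wgu emkrs aqlj zlo oyu rch qvj zdgi wxpw

Answer: lckm
oug
ntg
uke
byq
uyp
jfsk
wgu
emkrs
aqlj
zlo
oyu
rch
qvj
zdgi
wxpw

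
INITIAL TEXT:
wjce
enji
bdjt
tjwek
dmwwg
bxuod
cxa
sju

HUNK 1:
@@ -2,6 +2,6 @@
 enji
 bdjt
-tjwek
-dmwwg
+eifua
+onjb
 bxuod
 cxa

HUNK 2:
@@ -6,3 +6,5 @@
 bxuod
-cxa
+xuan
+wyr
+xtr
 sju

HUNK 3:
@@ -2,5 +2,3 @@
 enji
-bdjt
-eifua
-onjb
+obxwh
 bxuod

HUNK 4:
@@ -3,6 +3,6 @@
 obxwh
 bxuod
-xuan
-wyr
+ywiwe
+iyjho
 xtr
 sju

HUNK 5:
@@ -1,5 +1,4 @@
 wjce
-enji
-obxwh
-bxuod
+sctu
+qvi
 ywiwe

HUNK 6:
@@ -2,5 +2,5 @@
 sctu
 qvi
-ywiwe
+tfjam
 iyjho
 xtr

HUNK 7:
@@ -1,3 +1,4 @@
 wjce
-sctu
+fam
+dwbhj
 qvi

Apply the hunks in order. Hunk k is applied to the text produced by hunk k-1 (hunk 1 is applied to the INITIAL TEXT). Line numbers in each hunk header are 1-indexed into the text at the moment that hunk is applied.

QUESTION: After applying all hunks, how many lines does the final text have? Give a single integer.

Hunk 1: at line 2 remove [tjwek,dmwwg] add [eifua,onjb] -> 8 lines: wjce enji bdjt eifua onjb bxuod cxa sju
Hunk 2: at line 6 remove [cxa] add [xuan,wyr,xtr] -> 10 lines: wjce enji bdjt eifua onjb bxuod xuan wyr xtr sju
Hunk 3: at line 2 remove [bdjt,eifua,onjb] add [obxwh] -> 8 lines: wjce enji obxwh bxuod xuan wyr xtr sju
Hunk 4: at line 3 remove [xuan,wyr] add [ywiwe,iyjho] -> 8 lines: wjce enji obxwh bxuod ywiwe iyjho xtr sju
Hunk 5: at line 1 remove [enji,obxwh,bxuod] add [sctu,qvi] -> 7 lines: wjce sctu qvi ywiwe iyjho xtr sju
Hunk 6: at line 2 remove [ywiwe] add [tfjam] -> 7 lines: wjce sctu qvi tfjam iyjho xtr sju
Hunk 7: at line 1 remove [sctu] add [fam,dwbhj] -> 8 lines: wjce fam dwbhj qvi tfjam iyjho xtr sju
Final line count: 8

Answer: 8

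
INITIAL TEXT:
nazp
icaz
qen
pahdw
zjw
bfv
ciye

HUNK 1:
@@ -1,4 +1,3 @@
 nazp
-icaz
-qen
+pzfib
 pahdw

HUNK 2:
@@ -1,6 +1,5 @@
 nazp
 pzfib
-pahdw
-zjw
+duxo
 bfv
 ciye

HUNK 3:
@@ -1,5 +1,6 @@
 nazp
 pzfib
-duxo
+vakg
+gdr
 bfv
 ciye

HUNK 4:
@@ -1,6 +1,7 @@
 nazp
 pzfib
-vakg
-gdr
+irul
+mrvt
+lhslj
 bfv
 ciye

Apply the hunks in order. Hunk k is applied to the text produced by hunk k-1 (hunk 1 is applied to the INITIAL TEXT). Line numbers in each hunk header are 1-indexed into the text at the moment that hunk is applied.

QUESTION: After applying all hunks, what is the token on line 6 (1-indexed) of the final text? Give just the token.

Answer: bfv

Derivation:
Hunk 1: at line 1 remove [icaz,qen] add [pzfib] -> 6 lines: nazp pzfib pahdw zjw bfv ciye
Hunk 2: at line 1 remove [pahdw,zjw] add [duxo] -> 5 lines: nazp pzfib duxo bfv ciye
Hunk 3: at line 1 remove [duxo] add [vakg,gdr] -> 6 lines: nazp pzfib vakg gdr bfv ciye
Hunk 4: at line 1 remove [vakg,gdr] add [irul,mrvt,lhslj] -> 7 lines: nazp pzfib irul mrvt lhslj bfv ciye
Final line 6: bfv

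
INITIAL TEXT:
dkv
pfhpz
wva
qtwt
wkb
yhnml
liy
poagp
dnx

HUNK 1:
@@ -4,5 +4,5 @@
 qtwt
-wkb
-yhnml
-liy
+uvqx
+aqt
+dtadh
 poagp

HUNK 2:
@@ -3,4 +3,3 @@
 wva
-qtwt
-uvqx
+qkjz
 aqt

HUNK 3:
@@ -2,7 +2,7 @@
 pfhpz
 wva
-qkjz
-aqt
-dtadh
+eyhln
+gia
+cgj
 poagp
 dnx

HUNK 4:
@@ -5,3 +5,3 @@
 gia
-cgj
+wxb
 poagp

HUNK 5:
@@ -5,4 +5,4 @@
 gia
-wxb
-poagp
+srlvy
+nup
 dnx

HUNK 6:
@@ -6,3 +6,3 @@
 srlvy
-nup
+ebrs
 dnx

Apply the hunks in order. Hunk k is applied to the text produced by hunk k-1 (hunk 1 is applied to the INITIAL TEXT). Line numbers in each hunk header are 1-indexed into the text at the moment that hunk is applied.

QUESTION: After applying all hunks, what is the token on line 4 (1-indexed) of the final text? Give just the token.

Answer: eyhln

Derivation:
Hunk 1: at line 4 remove [wkb,yhnml,liy] add [uvqx,aqt,dtadh] -> 9 lines: dkv pfhpz wva qtwt uvqx aqt dtadh poagp dnx
Hunk 2: at line 3 remove [qtwt,uvqx] add [qkjz] -> 8 lines: dkv pfhpz wva qkjz aqt dtadh poagp dnx
Hunk 3: at line 2 remove [qkjz,aqt,dtadh] add [eyhln,gia,cgj] -> 8 lines: dkv pfhpz wva eyhln gia cgj poagp dnx
Hunk 4: at line 5 remove [cgj] add [wxb] -> 8 lines: dkv pfhpz wva eyhln gia wxb poagp dnx
Hunk 5: at line 5 remove [wxb,poagp] add [srlvy,nup] -> 8 lines: dkv pfhpz wva eyhln gia srlvy nup dnx
Hunk 6: at line 6 remove [nup] add [ebrs] -> 8 lines: dkv pfhpz wva eyhln gia srlvy ebrs dnx
Final line 4: eyhln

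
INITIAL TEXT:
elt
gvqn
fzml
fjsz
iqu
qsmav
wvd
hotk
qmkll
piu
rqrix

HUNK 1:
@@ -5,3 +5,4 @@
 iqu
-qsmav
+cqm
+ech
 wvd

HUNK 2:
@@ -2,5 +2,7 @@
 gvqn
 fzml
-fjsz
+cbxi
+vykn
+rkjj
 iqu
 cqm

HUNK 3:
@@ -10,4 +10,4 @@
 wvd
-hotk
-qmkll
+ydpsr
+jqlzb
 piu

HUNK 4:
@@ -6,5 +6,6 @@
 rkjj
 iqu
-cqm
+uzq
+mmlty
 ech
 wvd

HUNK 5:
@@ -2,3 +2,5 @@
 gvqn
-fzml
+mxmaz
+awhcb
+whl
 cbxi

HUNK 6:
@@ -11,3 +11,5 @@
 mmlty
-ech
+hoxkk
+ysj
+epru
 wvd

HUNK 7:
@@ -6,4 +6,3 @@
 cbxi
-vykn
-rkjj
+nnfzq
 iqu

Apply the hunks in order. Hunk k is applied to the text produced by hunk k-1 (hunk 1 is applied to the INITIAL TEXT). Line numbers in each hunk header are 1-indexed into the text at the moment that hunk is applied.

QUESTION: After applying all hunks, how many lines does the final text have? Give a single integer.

Answer: 18

Derivation:
Hunk 1: at line 5 remove [qsmav] add [cqm,ech] -> 12 lines: elt gvqn fzml fjsz iqu cqm ech wvd hotk qmkll piu rqrix
Hunk 2: at line 2 remove [fjsz] add [cbxi,vykn,rkjj] -> 14 lines: elt gvqn fzml cbxi vykn rkjj iqu cqm ech wvd hotk qmkll piu rqrix
Hunk 3: at line 10 remove [hotk,qmkll] add [ydpsr,jqlzb] -> 14 lines: elt gvqn fzml cbxi vykn rkjj iqu cqm ech wvd ydpsr jqlzb piu rqrix
Hunk 4: at line 6 remove [cqm] add [uzq,mmlty] -> 15 lines: elt gvqn fzml cbxi vykn rkjj iqu uzq mmlty ech wvd ydpsr jqlzb piu rqrix
Hunk 5: at line 2 remove [fzml] add [mxmaz,awhcb,whl] -> 17 lines: elt gvqn mxmaz awhcb whl cbxi vykn rkjj iqu uzq mmlty ech wvd ydpsr jqlzb piu rqrix
Hunk 6: at line 11 remove [ech] add [hoxkk,ysj,epru] -> 19 lines: elt gvqn mxmaz awhcb whl cbxi vykn rkjj iqu uzq mmlty hoxkk ysj epru wvd ydpsr jqlzb piu rqrix
Hunk 7: at line 6 remove [vykn,rkjj] add [nnfzq] -> 18 lines: elt gvqn mxmaz awhcb whl cbxi nnfzq iqu uzq mmlty hoxkk ysj epru wvd ydpsr jqlzb piu rqrix
Final line count: 18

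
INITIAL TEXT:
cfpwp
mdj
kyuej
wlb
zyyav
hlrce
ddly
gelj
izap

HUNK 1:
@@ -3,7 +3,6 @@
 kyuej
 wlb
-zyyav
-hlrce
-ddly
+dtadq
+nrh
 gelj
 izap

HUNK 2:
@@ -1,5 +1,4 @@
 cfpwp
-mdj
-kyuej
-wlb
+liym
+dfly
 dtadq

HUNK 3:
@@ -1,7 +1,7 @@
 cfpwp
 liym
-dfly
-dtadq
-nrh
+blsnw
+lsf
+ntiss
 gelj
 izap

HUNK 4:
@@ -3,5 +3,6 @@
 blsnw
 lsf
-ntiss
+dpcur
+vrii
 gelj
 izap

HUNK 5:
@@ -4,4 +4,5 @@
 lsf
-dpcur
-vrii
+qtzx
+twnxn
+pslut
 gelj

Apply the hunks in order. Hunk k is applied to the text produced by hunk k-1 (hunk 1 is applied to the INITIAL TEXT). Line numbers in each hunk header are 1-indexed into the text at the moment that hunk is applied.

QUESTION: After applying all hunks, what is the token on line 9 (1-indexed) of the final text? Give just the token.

Hunk 1: at line 3 remove [zyyav,hlrce,ddly] add [dtadq,nrh] -> 8 lines: cfpwp mdj kyuej wlb dtadq nrh gelj izap
Hunk 2: at line 1 remove [mdj,kyuej,wlb] add [liym,dfly] -> 7 lines: cfpwp liym dfly dtadq nrh gelj izap
Hunk 3: at line 1 remove [dfly,dtadq,nrh] add [blsnw,lsf,ntiss] -> 7 lines: cfpwp liym blsnw lsf ntiss gelj izap
Hunk 4: at line 3 remove [ntiss] add [dpcur,vrii] -> 8 lines: cfpwp liym blsnw lsf dpcur vrii gelj izap
Hunk 5: at line 4 remove [dpcur,vrii] add [qtzx,twnxn,pslut] -> 9 lines: cfpwp liym blsnw lsf qtzx twnxn pslut gelj izap
Final line 9: izap

Answer: izap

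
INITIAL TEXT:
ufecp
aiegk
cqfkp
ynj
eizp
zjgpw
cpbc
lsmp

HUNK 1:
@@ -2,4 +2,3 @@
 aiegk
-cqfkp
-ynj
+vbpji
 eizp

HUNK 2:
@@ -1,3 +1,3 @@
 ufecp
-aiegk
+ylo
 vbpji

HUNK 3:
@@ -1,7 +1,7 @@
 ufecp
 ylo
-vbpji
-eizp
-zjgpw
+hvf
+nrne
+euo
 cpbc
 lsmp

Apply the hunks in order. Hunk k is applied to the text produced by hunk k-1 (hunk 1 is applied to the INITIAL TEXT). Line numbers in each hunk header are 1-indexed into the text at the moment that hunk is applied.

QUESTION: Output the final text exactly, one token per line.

Hunk 1: at line 2 remove [cqfkp,ynj] add [vbpji] -> 7 lines: ufecp aiegk vbpji eizp zjgpw cpbc lsmp
Hunk 2: at line 1 remove [aiegk] add [ylo] -> 7 lines: ufecp ylo vbpji eizp zjgpw cpbc lsmp
Hunk 3: at line 1 remove [vbpji,eizp,zjgpw] add [hvf,nrne,euo] -> 7 lines: ufecp ylo hvf nrne euo cpbc lsmp

Answer: ufecp
ylo
hvf
nrne
euo
cpbc
lsmp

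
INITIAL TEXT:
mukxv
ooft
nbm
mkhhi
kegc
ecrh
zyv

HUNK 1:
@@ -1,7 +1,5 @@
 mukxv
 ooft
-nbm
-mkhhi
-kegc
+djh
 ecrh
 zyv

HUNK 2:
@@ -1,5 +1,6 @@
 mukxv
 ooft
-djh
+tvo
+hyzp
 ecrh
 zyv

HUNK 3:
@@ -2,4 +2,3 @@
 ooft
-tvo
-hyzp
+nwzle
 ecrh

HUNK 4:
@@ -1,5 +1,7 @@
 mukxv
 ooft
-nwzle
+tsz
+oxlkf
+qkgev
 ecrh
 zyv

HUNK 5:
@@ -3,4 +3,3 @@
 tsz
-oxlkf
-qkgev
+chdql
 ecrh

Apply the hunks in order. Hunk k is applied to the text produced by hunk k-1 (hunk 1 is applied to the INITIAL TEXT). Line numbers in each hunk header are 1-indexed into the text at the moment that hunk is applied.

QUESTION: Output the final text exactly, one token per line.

Hunk 1: at line 1 remove [nbm,mkhhi,kegc] add [djh] -> 5 lines: mukxv ooft djh ecrh zyv
Hunk 2: at line 1 remove [djh] add [tvo,hyzp] -> 6 lines: mukxv ooft tvo hyzp ecrh zyv
Hunk 3: at line 2 remove [tvo,hyzp] add [nwzle] -> 5 lines: mukxv ooft nwzle ecrh zyv
Hunk 4: at line 1 remove [nwzle] add [tsz,oxlkf,qkgev] -> 7 lines: mukxv ooft tsz oxlkf qkgev ecrh zyv
Hunk 5: at line 3 remove [oxlkf,qkgev] add [chdql] -> 6 lines: mukxv ooft tsz chdql ecrh zyv

Answer: mukxv
ooft
tsz
chdql
ecrh
zyv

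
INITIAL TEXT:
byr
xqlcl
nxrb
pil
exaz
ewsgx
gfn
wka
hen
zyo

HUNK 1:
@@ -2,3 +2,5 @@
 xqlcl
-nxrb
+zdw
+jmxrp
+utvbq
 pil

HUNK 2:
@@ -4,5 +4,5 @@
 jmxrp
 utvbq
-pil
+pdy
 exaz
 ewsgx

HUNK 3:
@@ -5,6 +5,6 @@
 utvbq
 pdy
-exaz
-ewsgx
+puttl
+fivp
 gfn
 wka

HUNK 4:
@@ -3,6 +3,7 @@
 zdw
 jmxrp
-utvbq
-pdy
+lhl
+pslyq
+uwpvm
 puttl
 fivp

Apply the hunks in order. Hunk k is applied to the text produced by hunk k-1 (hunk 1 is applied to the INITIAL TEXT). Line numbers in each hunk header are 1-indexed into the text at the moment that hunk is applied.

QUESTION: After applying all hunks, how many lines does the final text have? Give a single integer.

Hunk 1: at line 2 remove [nxrb] add [zdw,jmxrp,utvbq] -> 12 lines: byr xqlcl zdw jmxrp utvbq pil exaz ewsgx gfn wka hen zyo
Hunk 2: at line 4 remove [pil] add [pdy] -> 12 lines: byr xqlcl zdw jmxrp utvbq pdy exaz ewsgx gfn wka hen zyo
Hunk 3: at line 5 remove [exaz,ewsgx] add [puttl,fivp] -> 12 lines: byr xqlcl zdw jmxrp utvbq pdy puttl fivp gfn wka hen zyo
Hunk 4: at line 3 remove [utvbq,pdy] add [lhl,pslyq,uwpvm] -> 13 lines: byr xqlcl zdw jmxrp lhl pslyq uwpvm puttl fivp gfn wka hen zyo
Final line count: 13

Answer: 13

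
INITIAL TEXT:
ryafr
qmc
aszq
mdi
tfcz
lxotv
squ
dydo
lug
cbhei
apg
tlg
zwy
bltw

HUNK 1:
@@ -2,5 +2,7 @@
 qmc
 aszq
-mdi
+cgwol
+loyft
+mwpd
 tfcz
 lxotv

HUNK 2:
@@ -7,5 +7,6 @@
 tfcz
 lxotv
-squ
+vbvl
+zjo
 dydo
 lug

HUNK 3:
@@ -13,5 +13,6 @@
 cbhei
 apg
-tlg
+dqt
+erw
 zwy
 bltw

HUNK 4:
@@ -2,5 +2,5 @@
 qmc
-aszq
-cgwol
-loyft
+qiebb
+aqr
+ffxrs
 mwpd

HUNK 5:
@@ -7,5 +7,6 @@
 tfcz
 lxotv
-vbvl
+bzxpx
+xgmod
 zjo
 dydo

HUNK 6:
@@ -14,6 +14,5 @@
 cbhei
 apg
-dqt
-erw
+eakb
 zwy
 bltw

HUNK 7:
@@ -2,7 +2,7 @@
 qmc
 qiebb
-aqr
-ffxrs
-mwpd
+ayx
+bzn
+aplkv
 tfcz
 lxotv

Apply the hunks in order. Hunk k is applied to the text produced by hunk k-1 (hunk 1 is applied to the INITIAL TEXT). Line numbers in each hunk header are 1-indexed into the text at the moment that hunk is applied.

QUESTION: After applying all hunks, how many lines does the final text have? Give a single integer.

Answer: 18

Derivation:
Hunk 1: at line 2 remove [mdi] add [cgwol,loyft,mwpd] -> 16 lines: ryafr qmc aszq cgwol loyft mwpd tfcz lxotv squ dydo lug cbhei apg tlg zwy bltw
Hunk 2: at line 7 remove [squ] add [vbvl,zjo] -> 17 lines: ryafr qmc aszq cgwol loyft mwpd tfcz lxotv vbvl zjo dydo lug cbhei apg tlg zwy bltw
Hunk 3: at line 13 remove [tlg] add [dqt,erw] -> 18 lines: ryafr qmc aszq cgwol loyft mwpd tfcz lxotv vbvl zjo dydo lug cbhei apg dqt erw zwy bltw
Hunk 4: at line 2 remove [aszq,cgwol,loyft] add [qiebb,aqr,ffxrs] -> 18 lines: ryafr qmc qiebb aqr ffxrs mwpd tfcz lxotv vbvl zjo dydo lug cbhei apg dqt erw zwy bltw
Hunk 5: at line 7 remove [vbvl] add [bzxpx,xgmod] -> 19 lines: ryafr qmc qiebb aqr ffxrs mwpd tfcz lxotv bzxpx xgmod zjo dydo lug cbhei apg dqt erw zwy bltw
Hunk 6: at line 14 remove [dqt,erw] add [eakb] -> 18 lines: ryafr qmc qiebb aqr ffxrs mwpd tfcz lxotv bzxpx xgmod zjo dydo lug cbhei apg eakb zwy bltw
Hunk 7: at line 2 remove [aqr,ffxrs,mwpd] add [ayx,bzn,aplkv] -> 18 lines: ryafr qmc qiebb ayx bzn aplkv tfcz lxotv bzxpx xgmod zjo dydo lug cbhei apg eakb zwy bltw
Final line count: 18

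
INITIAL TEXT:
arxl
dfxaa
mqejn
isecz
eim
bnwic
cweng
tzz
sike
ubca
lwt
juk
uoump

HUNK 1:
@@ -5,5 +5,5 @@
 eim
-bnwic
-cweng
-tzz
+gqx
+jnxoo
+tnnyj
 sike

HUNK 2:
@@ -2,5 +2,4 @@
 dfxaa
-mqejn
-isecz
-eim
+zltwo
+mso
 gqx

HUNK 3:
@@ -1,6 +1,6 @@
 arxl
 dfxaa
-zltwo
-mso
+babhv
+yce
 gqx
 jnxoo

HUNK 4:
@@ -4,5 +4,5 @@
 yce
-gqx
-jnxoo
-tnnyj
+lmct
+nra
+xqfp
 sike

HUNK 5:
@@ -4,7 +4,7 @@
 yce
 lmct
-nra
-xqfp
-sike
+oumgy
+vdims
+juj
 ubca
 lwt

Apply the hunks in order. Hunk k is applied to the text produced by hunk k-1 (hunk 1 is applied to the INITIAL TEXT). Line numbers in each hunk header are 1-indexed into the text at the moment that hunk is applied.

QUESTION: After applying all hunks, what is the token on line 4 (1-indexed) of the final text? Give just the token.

Hunk 1: at line 5 remove [bnwic,cweng,tzz] add [gqx,jnxoo,tnnyj] -> 13 lines: arxl dfxaa mqejn isecz eim gqx jnxoo tnnyj sike ubca lwt juk uoump
Hunk 2: at line 2 remove [mqejn,isecz,eim] add [zltwo,mso] -> 12 lines: arxl dfxaa zltwo mso gqx jnxoo tnnyj sike ubca lwt juk uoump
Hunk 3: at line 1 remove [zltwo,mso] add [babhv,yce] -> 12 lines: arxl dfxaa babhv yce gqx jnxoo tnnyj sike ubca lwt juk uoump
Hunk 4: at line 4 remove [gqx,jnxoo,tnnyj] add [lmct,nra,xqfp] -> 12 lines: arxl dfxaa babhv yce lmct nra xqfp sike ubca lwt juk uoump
Hunk 5: at line 4 remove [nra,xqfp,sike] add [oumgy,vdims,juj] -> 12 lines: arxl dfxaa babhv yce lmct oumgy vdims juj ubca lwt juk uoump
Final line 4: yce

Answer: yce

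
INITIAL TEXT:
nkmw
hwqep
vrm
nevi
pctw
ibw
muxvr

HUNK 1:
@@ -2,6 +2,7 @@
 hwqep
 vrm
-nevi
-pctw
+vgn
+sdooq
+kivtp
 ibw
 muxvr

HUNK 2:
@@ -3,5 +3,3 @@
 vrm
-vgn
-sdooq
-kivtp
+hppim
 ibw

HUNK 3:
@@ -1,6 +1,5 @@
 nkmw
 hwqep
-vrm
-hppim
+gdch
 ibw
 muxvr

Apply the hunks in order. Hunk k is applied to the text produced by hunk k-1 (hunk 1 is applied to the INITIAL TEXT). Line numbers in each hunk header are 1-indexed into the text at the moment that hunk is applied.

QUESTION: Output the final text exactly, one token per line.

Answer: nkmw
hwqep
gdch
ibw
muxvr

Derivation:
Hunk 1: at line 2 remove [nevi,pctw] add [vgn,sdooq,kivtp] -> 8 lines: nkmw hwqep vrm vgn sdooq kivtp ibw muxvr
Hunk 2: at line 3 remove [vgn,sdooq,kivtp] add [hppim] -> 6 lines: nkmw hwqep vrm hppim ibw muxvr
Hunk 3: at line 1 remove [vrm,hppim] add [gdch] -> 5 lines: nkmw hwqep gdch ibw muxvr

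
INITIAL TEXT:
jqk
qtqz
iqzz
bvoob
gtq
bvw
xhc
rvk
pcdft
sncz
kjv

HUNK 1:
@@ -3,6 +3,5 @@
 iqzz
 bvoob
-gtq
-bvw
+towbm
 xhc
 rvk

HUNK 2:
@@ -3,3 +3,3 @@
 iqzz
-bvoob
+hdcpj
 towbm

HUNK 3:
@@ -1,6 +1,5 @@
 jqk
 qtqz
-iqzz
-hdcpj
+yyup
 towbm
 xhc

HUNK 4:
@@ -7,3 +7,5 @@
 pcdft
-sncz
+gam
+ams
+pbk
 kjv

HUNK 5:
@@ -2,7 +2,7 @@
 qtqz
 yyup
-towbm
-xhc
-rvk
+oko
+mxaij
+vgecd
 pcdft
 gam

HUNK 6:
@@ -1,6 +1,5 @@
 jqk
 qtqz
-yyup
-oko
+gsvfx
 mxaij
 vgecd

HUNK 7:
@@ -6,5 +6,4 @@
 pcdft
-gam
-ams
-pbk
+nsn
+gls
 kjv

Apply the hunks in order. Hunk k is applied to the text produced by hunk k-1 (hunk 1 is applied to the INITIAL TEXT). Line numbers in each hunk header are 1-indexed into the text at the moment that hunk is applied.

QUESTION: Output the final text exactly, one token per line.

Hunk 1: at line 3 remove [gtq,bvw] add [towbm] -> 10 lines: jqk qtqz iqzz bvoob towbm xhc rvk pcdft sncz kjv
Hunk 2: at line 3 remove [bvoob] add [hdcpj] -> 10 lines: jqk qtqz iqzz hdcpj towbm xhc rvk pcdft sncz kjv
Hunk 3: at line 1 remove [iqzz,hdcpj] add [yyup] -> 9 lines: jqk qtqz yyup towbm xhc rvk pcdft sncz kjv
Hunk 4: at line 7 remove [sncz] add [gam,ams,pbk] -> 11 lines: jqk qtqz yyup towbm xhc rvk pcdft gam ams pbk kjv
Hunk 5: at line 2 remove [towbm,xhc,rvk] add [oko,mxaij,vgecd] -> 11 lines: jqk qtqz yyup oko mxaij vgecd pcdft gam ams pbk kjv
Hunk 6: at line 1 remove [yyup,oko] add [gsvfx] -> 10 lines: jqk qtqz gsvfx mxaij vgecd pcdft gam ams pbk kjv
Hunk 7: at line 6 remove [gam,ams,pbk] add [nsn,gls] -> 9 lines: jqk qtqz gsvfx mxaij vgecd pcdft nsn gls kjv

Answer: jqk
qtqz
gsvfx
mxaij
vgecd
pcdft
nsn
gls
kjv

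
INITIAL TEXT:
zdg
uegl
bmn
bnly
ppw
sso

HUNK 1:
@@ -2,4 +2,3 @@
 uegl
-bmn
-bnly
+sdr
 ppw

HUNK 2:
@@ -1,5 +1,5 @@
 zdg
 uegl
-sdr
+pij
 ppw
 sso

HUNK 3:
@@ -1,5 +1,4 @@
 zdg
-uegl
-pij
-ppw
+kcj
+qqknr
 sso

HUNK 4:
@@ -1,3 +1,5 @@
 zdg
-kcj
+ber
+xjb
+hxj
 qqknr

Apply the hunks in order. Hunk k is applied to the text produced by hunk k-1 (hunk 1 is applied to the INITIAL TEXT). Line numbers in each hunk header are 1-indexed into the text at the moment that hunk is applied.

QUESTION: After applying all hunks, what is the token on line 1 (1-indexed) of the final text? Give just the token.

Hunk 1: at line 2 remove [bmn,bnly] add [sdr] -> 5 lines: zdg uegl sdr ppw sso
Hunk 2: at line 1 remove [sdr] add [pij] -> 5 lines: zdg uegl pij ppw sso
Hunk 3: at line 1 remove [uegl,pij,ppw] add [kcj,qqknr] -> 4 lines: zdg kcj qqknr sso
Hunk 4: at line 1 remove [kcj] add [ber,xjb,hxj] -> 6 lines: zdg ber xjb hxj qqknr sso
Final line 1: zdg

Answer: zdg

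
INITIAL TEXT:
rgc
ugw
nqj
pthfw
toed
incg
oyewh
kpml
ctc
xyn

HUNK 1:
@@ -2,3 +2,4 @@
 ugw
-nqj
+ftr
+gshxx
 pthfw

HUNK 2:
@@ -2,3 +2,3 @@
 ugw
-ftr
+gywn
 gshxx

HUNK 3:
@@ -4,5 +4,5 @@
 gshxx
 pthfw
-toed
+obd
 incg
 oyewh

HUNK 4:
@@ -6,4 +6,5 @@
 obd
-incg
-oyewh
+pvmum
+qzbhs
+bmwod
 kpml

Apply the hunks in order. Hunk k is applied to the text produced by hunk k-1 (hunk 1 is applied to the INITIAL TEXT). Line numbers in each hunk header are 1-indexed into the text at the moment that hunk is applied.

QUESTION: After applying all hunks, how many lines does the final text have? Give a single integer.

Hunk 1: at line 2 remove [nqj] add [ftr,gshxx] -> 11 lines: rgc ugw ftr gshxx pthfw toed incg oyewh kpml ctc xyn
Hunk 2: at line 2 remove [ftr] add [gywn] -> 11 lines: rgc ugw gywn gshxx pthfw toed incg oyewh kpml ctc xyn
Hunk 3: at line 4 remove [toed] add [obd] -> 11 lines: rgc ugw gywn gshxx pthfw obd incg oyewh kpml ctc xyn
Hunk 4: at line 6 remove [incg,oyewh] add [pvmum,qzbhs,bmwod] -> 12 lines: rgc ugw gywn gshxx pthfw obd pvmum qzbhs bmwod kpml ctc xyn
Final line count: 12

Answer: 12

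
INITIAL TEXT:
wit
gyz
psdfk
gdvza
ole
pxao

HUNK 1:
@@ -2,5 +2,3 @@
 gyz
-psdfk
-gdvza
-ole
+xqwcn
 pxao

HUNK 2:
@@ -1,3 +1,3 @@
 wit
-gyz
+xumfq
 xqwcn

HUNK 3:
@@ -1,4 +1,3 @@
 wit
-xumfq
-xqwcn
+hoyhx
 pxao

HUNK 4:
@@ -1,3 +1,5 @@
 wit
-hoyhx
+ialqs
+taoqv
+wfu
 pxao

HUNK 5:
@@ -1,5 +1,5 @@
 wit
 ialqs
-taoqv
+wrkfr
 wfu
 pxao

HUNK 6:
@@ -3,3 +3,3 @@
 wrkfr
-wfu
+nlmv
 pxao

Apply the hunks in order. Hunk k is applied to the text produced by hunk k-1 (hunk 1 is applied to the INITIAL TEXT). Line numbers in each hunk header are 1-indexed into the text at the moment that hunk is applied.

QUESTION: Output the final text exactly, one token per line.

Answer: wit
ialqs
wrkfr
nlmv
pxao

Derivation:
Hunk 1: at line 2 remove [psdfk,gdvza,ole] add [xqwcn] -> 4 lines: wit gyz xqwcn pxao
Hunk 2: at line 1 remove [gyz] add [xumfq] -> 4 lines: wit xumfq xqwcn pxao
Hunk 3: at line 1 remove [xumfq,xqwcn] add [hoyhx] -> 3 lines: wit hoyhx pxao
Hunk 4: at line 1 remove [hoyhx] add [ialqs,taoqv,wfu] -> 5 lines: wit ialqs taoqv wfu pxao
Hunk 5: at line 1 remove [taoqv] add [wrkfr] -> 5 lines: wit ialqs wrkfr wfu pxao
Hunk 6: at line 3 remove [wfu] add [nlmv] -> 5 lines: wit ialqs wrkfr nlmv pxao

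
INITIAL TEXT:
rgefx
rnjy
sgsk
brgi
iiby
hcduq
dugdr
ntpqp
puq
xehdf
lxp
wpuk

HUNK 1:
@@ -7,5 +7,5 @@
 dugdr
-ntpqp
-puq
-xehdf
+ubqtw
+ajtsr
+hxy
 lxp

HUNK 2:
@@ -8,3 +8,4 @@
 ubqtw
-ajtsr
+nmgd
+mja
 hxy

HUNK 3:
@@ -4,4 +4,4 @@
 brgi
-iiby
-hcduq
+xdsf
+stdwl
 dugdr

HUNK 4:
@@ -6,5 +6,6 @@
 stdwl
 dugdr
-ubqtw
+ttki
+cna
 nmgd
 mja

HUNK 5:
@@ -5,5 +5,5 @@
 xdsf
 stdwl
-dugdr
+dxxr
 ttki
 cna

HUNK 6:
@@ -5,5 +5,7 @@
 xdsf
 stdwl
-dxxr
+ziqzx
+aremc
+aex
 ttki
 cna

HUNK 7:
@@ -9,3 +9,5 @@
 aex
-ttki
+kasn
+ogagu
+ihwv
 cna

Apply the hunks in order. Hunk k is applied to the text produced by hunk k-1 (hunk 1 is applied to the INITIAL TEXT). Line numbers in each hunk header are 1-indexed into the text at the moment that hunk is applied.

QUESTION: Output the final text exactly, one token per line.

Answer: rgefx
rnjy
sgsk
brgi
xdsf
stdwl
ziqzx
aremc
aex
kasn
ogagu
ihwv
cna
nmgd
mja
hxy
lxp
wpuk

Derivation:
Hunk 1: at line 7 remove [ntpqp,puq,xehdf] add [ubqtw,ajtsr,hxy] -> 12 lines: rgefx rnjy sgsk brgi iiby hcduq dugdr ubqtw ajtsr hxy lxp wpuk
Hunk 2: at line 8 remove [ajtsr] add [nmgd,mja] -> 13 lines: rgefx rnjy sgsk brgi iiby hcduq dugdr ubqtw nmgd mja hxy lxp wpuk
Hunk 3: at line 4 remove [iiby,hcduq] add [xdsf,stdwl] -> 13 lines: rgefx rnjy sgsk brgi xdsf stdwl dugdr ubqtw nmgd mja hxy lxp wpuk
Hunk 4: at line 6 remove [ubqtw] add [ttki,cna] -> 14 lines: rgefx rnjy sgsk brgi xdsf stdwl dugdr ttki cna nmgd mja hxy lxp wpuk
Hunk 5: at line 5 remove [dugdr] add [dxxr] -> 14 lines: rgefx rnjy sgsk brgi xdsf stdwl dxxr ttki cna nmgd mja hxy lxp wpuk
Hunk 6: at line 5 remove [dxxr] add [ziqzx,aremc,aex] -> 16 lines: rgefx rnjy sgsk brgi xdsf stdwl ziqzx aremc aex ttki cna nmgd mja hxy lxp wpuk
Hunk 7: at line 9 remove [ttki] add [kasn,ogagu,ihwv] -> 18 lines: rgefx rnjy sgsk brgi xdsf stdwl ziqzx aremc aex kasn ogagu ihwv cna nmgd mja hxy lxp wpuk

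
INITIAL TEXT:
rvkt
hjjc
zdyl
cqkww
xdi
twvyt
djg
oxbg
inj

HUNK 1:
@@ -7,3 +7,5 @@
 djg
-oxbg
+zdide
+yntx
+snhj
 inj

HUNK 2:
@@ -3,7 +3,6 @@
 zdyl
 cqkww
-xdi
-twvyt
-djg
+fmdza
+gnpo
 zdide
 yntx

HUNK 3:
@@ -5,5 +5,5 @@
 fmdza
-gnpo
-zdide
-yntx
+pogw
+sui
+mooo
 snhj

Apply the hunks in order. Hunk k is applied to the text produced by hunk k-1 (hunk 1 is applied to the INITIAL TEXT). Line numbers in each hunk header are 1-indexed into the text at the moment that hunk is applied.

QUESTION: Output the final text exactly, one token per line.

Answer: rvkt
hjjc
zdyl
cqkww
fmdza
pogw
sui
mooo
snhj
inj

Derivation:
Hunk 1: at line 7 remove [oxbg] add [zdide,yntx,snhj] -> 11 lines: rvkt hjjc zdyl cqkww xdi twvyt djg zdide yntx snhj inj
Hunk 2: at line 3 remove [xdi,twvyt,djg] add [fmdza,gnpo] -> 10 lines: rvkt hjjc zdyl cqkww fmdza gnpo zdide yntx snhj inj
Hunk 3: at line 5 remove [gnpo,zdide,yntx] add [pogw,sui,mooo] -> 10 lines: rvkt hjjc zdyl cqkww fmdza pogw sui mooo snhj inj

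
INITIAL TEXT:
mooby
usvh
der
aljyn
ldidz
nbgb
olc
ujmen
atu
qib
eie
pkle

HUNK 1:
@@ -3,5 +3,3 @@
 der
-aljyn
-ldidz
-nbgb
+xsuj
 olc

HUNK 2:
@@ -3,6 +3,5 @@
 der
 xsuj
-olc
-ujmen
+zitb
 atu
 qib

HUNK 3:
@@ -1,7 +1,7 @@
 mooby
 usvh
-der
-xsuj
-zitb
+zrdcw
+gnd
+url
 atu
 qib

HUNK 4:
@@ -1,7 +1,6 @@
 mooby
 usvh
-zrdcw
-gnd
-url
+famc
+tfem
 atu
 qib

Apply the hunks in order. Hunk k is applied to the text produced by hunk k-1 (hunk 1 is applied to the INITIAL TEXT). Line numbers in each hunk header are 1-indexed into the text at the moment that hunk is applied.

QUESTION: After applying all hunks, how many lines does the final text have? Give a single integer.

Hunk 1: at line 3 remove [aljyn,ldidz,nbgb] add [xsuj] -> 10 lines: mooby usvh der xsuj olc ujmen atu qib eie pkle
Hunk 2: at line 3 remove [olc,ujmen] add [zitb] -> 9 lines: mooby usvh der xsuj zitb atu qib eie pkle
Hunk 3: at line 1 remove [der,xsuj,zitb] add [zrdcw,gnd,url] -> 9 lines: mooby usvh zrdcw gnd url atu qib eie pkle
Hunk 4: at line 1 remove [zrdcw,gnd,url] add [famc,tfem] -> 8 lines: mooby usvh famc tfem atu qib eie pkle
Final line count: 8

Answer: 8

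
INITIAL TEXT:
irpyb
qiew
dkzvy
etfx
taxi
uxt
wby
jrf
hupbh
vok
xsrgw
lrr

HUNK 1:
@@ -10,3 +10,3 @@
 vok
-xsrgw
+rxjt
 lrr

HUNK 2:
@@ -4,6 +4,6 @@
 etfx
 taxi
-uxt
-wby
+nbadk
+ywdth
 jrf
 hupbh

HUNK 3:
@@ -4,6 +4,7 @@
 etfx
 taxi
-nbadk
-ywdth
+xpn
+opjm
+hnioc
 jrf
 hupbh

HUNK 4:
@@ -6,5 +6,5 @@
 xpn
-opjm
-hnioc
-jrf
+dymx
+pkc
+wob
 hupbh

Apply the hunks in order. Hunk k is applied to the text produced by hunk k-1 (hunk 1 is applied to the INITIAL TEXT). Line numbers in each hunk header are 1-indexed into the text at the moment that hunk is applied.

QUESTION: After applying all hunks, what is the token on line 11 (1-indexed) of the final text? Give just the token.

Answer: vok

Derivation:
Hunk 1: at line 10 remove [xsrgw] add [rxjt] -> 12 lines: irpyb qiew dkzvy etfx taxi uxt wby jrf hupbh vok rxjt lrr
Hunk 2: at line 4 remove [uxt,wby] add [nbadk,ywdth] -> 12 lines: irpyb qiew dkzvy etfx taxi nbadk ywdth jrf hupbh vok rxjt lrr
Hunk 3: at line 4 remove [nbadk,ywdth] add [xpn,opjm,hnioc] -> 13 lines: irpyb qiew dkzvy etfx taxi xpn opjm hnioc jrf hupbh vok rxjt lrr
Hunk 4: at line 6 remove [opjm,hnioc,jrf] add [dymx,pkc,wob] -> 13 lines: irpyb qiew dkzvy etfx taxi xpn dymx pkc wob hupbh vok rxjt lrr
Final line 11: vok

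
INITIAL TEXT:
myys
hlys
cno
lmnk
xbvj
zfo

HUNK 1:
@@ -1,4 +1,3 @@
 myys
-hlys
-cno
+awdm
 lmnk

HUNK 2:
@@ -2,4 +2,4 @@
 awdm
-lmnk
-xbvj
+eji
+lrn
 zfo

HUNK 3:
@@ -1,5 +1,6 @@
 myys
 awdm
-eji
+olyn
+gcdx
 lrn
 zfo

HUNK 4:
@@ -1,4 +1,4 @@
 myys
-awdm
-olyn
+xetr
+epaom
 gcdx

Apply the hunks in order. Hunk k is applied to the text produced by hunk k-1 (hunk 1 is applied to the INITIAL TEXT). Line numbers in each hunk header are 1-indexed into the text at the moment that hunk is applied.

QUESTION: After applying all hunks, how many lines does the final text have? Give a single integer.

Answer: 6

Derivation:
Hunk 1: at line 1 remove [hlys,cno] add [awdm] -> 5 lines: myys awdm lmnk xbvj zfo
Hunk 2: at line 2 remove [lmnk,xbvj] add [eji,lrn] -> 5 lines: myys awdm eji lrn zfo
Hunk 3: at line 1 remove [eji] add [olyn,gcdx] -> 6 lines: myys awdm olyn gcdx lrn zfo
Hunk 4: at line 1 remove [awdm,olyn] add [xetr,epaom] -> 6 lines: myys xetr epaom gcdx lrn zfo
Final line count: 6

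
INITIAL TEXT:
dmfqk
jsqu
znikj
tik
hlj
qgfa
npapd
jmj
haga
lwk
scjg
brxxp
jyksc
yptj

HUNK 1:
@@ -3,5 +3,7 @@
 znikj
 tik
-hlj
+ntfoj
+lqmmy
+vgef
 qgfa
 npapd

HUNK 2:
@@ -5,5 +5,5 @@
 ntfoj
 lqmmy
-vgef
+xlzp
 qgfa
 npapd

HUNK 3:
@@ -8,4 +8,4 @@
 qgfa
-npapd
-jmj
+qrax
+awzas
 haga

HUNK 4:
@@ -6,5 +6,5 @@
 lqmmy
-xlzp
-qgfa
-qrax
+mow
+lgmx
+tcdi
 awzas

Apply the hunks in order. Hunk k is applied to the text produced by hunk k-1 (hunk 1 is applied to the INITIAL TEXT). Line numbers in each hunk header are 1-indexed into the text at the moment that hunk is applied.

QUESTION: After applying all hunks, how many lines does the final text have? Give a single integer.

Answer: 16

Derivation:
Hunk 1: at line 3 remove [hlj] add [ntfoj,lqmmy,vgef] -> 16 lines: dmfqk jsqu znikj tik ntfoj lqmmy vgef qgfa npapd jmj haga lwk scjg brxxp jyksc yptj
Hunk 2: at line 5 remove [vgef] add [xlzp] -> 16 lines: dmfqk jsqu znikj tik ntfoj lqmmy xlzp qgfa npapd jmj haga lwk scjg brxxp jyksc yptj
Hunk 3: at line 8 remove [npapd,jmj] add [qrax,awzas] -> 16 lines: dmfqk jsqu znikj tik ntfoj lqmmy xlzp qgfa qrax awzas haga lwk scjg brxxp jyksc yptj
Hunk 4: at line 6 remove [xlzp,qgfa,qrax] add [mow,lgmx,tcdi] -> 16 lines: dmfqk jsqu znikj tik ntfoj lqmmy mow lgmx tcdi awzas haga lwk scjg brxxp jyksc yptj
Final line count: 16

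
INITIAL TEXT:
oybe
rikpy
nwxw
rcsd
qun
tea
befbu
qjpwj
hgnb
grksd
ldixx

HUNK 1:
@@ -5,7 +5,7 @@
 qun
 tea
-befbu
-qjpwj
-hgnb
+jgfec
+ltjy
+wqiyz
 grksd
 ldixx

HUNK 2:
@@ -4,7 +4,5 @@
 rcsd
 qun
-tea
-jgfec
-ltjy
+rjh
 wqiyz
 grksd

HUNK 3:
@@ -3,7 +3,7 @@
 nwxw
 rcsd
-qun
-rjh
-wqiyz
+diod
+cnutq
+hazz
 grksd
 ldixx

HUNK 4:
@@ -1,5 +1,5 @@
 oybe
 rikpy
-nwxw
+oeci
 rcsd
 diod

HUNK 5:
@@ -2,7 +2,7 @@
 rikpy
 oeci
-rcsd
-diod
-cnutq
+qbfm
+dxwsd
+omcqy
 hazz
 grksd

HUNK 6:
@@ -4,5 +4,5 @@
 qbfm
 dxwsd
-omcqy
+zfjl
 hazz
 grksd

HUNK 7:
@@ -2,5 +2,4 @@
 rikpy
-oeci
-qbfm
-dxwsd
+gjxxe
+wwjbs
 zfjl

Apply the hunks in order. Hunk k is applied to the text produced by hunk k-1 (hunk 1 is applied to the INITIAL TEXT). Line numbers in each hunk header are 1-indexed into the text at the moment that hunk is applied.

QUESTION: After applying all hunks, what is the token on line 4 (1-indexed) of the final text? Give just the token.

Hunk 1: at line 5 remove [befbu,qjpwj,hgnb] add [jgfec,ltjy,wqiyz] -> 11 lines: oybe rikpy nwxw rcsd qun tea jgfec ltjy wqiyz grksd ldixx
Hunk 2: at line 4 remove [tea,jgfec,ltjy] add [rjh] -> 9 lines: oybe rikpy nwxw rcsd qun rjh wqiyz grksd ldixx
Hunk 3: at line 3 remove [qun,rjh,wqiyz] add [diod,cnutq,hazz] -> 9 lines: oybe rikpy nwxw rcsd diod cnutq hazz grksd ldixx
Hunk 4: at line 1 remove [nwxw] add [oeci] -> 9 lines: oybe rikpy oeci rcsd diod cnutq hazz grksd ldixx
Hunk 5: at line 2 remove [rcsd,diod,cnutq] add [qbfm,dxwsd,omcqy] -> 9 lines: oybe rikpy oeci qbfm dxwsd omcqy hazz grksd ldixx
Hunk 6: at line 4 remove [omcqy] add [zfjl] -> 9 lines: oybe rikpy oeci qbfm dxwsd zfjl hazz grksd ldixx
Hunk 7: at line 2 remove [oeci,qbfm,dxwsd] add [gjxxe,wwjbs] -> 8 lines: oybe rikpy gjxxe wwjbs zfjl hazz grksd ldixx
Final line 4: wwjbs

Answer: wwjbs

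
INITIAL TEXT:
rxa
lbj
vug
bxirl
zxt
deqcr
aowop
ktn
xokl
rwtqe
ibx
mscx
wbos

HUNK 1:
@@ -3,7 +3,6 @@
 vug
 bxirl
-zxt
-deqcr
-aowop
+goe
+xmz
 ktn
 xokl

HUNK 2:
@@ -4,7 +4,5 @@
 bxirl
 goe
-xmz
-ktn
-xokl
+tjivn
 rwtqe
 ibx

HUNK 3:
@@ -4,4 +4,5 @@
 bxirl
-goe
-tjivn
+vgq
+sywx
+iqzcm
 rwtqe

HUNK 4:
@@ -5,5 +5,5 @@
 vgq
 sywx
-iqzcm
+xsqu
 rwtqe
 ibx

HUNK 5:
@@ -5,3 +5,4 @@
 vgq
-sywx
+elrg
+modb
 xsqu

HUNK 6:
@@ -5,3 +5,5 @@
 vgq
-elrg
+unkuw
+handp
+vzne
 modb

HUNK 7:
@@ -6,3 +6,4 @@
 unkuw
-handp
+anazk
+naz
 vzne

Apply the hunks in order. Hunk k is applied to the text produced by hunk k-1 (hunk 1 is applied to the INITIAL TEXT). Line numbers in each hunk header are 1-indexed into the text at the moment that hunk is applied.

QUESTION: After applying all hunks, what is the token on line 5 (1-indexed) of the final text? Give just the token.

Answer: vgq

Derivation:
Hunk 1: at line 3 remove [zxt,deqcr,aowop] add [goe,xmz] -> 12 lines: rxa lbj vug bxirl goe xmz ktn xokl rwtqe ibx mscx wbos
Hunk 2: at line 4 remove [xmz,ktn,xokl] add [tjivn] -> 10 lines: rxa lbj vug bxirl goe tjivn rwtqe ibx mscx wbos
Hunk 3: at line 4 remove [goe,tjivn] add [vgq,sywx,iqzcm] -> 11 lines: rxa lbj vug bxirl vgq sywx iqzcm rwtqe ibx mscx wbos
Hunk 4: at line 5 remove [iqzcm] add [xsqu] -> 11 lines: rxa lbj vug bxirl vgq sywx xsqu rwtqe ibx mscx wbos
Hunk 5: at line 5 remove [sywx] add [elrg,modb] -> 12 lines: rxa lbj vug bxirl vgq elrg modb xsqu rwtqe ibx mscx wbos
Hunk 6: at line 5 remove [elrg] add [unkuw,handp,vzne] -> 14 lines: rxa lbj vug bxirl vgq unkuw handp vzne modb xsqu rwtqe ibx mscx wbos
Hunk 7: at line 6 remove [handp] add [anazk,naz] -> 15 lines: rxa lbj vug bxirl vgq unkuw anazk naz vzne modb xsqu rwtqe ibx mscx wbos
Final line 5: vgq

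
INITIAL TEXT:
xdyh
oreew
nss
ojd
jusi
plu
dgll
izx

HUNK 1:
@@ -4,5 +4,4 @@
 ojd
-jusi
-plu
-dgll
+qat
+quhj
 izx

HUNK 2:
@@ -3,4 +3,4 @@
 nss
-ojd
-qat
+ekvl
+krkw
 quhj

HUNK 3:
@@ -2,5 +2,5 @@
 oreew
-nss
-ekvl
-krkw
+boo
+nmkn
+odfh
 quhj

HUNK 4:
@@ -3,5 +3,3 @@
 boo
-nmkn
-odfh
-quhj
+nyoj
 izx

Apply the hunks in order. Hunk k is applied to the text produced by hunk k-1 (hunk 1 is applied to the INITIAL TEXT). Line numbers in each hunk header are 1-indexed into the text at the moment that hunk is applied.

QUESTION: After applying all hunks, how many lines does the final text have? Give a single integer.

Answer: 5

Derivation:
Hunk 1: at line 4 remove [jusi,plu,dgll] add [qat,quhj] -> 7 lines: xdyh oreew nss ojd qat quhj izx
Hunk 2: at line 3 remove [ojd,qat] add [ekvl,krkw] -> 7 lines: xdyh oreew nss ekvl krkw quhj izx
Hunk 3: at line 2 remove [nss,ekvl,krkw] add [boo,nmkn,odfh] -> 7 lines: xdyh oreew boo nmkn odfh quhj izx
Hunk 4: at line 3 remove [nmkn,odfh,quhj] add [nyoj] -> 5 lines: xdyh oreew boo nyoj izx
Final line count: 5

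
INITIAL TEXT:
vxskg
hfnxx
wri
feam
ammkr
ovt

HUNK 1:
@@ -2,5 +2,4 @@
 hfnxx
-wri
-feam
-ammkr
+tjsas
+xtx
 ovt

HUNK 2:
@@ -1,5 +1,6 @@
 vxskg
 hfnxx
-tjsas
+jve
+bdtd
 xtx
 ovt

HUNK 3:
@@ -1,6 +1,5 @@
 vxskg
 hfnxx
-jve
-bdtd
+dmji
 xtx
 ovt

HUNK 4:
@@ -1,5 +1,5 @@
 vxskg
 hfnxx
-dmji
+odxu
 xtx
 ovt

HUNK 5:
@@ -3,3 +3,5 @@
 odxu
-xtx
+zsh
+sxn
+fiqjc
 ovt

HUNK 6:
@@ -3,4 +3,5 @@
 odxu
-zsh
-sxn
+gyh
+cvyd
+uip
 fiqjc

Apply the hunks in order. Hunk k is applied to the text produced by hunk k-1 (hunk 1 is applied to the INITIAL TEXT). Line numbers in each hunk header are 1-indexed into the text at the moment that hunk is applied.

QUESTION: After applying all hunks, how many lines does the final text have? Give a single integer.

Hunk 1: at line 2 remove [wri,feam,ammkr] add [tjsas,xtx] -> 5 lines: vxskg hfnxx tjsas xtx ovt
Hunk 2: at line 1 remove [tjsas] add [jve,bdtd] -> 6 lines: vxskg hfnxx jve bdtd xtx ovt
Hunk 3: at line 1 remove [jve,bdtd] add [dmji] -> 5 lines: vxskg hfnxx dmji xtx ovt
Hunk 4: at line 1 remove [dmji] add [odxu] -> 5 lines: vxskg hfnxx odxu xtx ovt
Hunk 5: at line 3 remove [xtx] add [zsh,sxn,fiqjc] -> 7 lines: vxskg hfnxx odxu zsh sxn fiqjc ovt
Hunk 6: at line 3 remove [zsh,sxn] add [gyh,cvyd,uip] -> 8 lines: vxskg hfnxx odxu gyh cvyd uip fiqjc ovt
Final line count: 8

Answer: 8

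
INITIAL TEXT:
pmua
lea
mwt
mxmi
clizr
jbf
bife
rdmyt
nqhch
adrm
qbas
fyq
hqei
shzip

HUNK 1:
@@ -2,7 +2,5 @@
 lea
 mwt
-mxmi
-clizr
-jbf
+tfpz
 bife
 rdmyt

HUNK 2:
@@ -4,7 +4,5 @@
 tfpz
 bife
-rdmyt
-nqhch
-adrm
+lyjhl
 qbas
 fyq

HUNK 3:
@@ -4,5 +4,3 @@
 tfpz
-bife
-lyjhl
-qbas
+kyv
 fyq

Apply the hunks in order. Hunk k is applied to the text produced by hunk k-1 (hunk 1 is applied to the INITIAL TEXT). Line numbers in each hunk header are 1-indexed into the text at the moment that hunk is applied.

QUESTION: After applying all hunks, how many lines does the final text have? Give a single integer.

Hunk 1: at line 2 remove [mxmi,clizr,jbf] add [tfpz] -> 12 lines: pmua lea mwt tfpz bife rdmyt nqhch adrm qbas fyq hqei shzip
Hunk 2: at line 4 remove [rdmyt,nqhch,adrm] add [lyjhl] -> 10 lines: pmua lea mwt tfpz bife lyjhl qbas fyq hqei shzip
Hunk 3: at line 4 remove [bife,lyjhl,qbas] add [kyv] -> 8 lines: pmua lea mwt tfpz kyv fyq hqei shzip
Final line count: 8

Answer: 8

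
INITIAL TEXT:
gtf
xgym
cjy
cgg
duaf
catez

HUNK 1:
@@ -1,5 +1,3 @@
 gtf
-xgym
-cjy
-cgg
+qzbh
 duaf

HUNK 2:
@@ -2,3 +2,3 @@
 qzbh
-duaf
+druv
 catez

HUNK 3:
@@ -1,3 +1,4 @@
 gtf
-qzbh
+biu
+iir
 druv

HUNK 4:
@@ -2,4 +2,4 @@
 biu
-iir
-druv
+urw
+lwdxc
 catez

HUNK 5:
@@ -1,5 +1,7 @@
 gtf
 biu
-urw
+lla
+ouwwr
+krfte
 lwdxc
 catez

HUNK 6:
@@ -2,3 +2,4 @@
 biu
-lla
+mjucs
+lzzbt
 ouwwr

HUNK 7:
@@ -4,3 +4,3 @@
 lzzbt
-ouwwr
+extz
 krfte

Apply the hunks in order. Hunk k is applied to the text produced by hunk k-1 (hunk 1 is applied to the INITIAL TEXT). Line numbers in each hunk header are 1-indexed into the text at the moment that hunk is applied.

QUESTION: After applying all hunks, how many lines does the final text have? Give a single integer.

Hunk 1: at line 1 remove [xgym,cjy,cgg] add [qzbh] -> 4 lines: gtf qzbh duaf catez
Hunk 2: at line 2 remove [duaf] add [druv] -> 4 lines: gtf qzbh druv catez
Hunk 3: at line 1 remove [qzbh] add [biu,iir] -> 5 lines: gtf biu iir druv catez
Hunk 4: at line 2 remove [iir,druv] add [urw,lwdxc] -> 5 lines: gtf biu urw lwdxc catez
Hunk 5: at line 1 remove [urw] add [lla,ouwwr,krfte] -> 7 lines: gtf biu lla ouwwr krfte lwdxc catez
Hunk 6: at line 2 remove [lla] add [mjucs,lzzbt] -> 8 lines: gtf biu mjucs lzzbt ouwwr krfte lwdxc catez
Hunk 7: at line 4 remove [ouwwr] add [extz] -> 8 lines: gtf biu mjucs lzzbt extz krfte lwdxc catez
Final line count: 8

Answer: 8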